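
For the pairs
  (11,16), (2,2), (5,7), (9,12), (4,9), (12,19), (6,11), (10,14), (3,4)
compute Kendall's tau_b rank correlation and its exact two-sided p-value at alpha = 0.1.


Step 1: Enumerate the 36 unordered pairs (i,j) with i<j and classify each by sign(x_j-x_i) * sign(y_j-y_i).
  (1,2):dx=-9,dy=-14->C; (1,3):dx=-6,dy=-9->C; (1,4):dx=-2,dy=-4->C; (1,5):dx=-7,dy=-7->C
  (1,6):dx=+1,dy=+3->C; (1,7):dx=-5,dy=-5->C; (1,8):dx=-1,dy=-2->C; (1,9):dx=-8,dy=-12->C
  (2,3):dx=+3,dy=+5->C; (2,4):dx=+7,dy=+10->C; (2,5):dx=+2,dy=+7->C; (2,6):dx=+10,dy=+17->C
  (2,7):dx=+4,dy=+9->C; (2,8):dx=+8,dy=+12->C; (2,9):dx=+1,dy=+2->C; (3,4):dx=+4,dy=+5->C
  (3,5):dx=-1,dy=+2->D; (3,6):dx=+7,dy=+12->C; (3,7):dx=+1,dy=+4->C; (3,8):dx=+5,dy=+7->C
  (3,9):dx=-2,dy=-3->C; (4,5):dx=-5,dy=-3->C; (4,6):dx=+3,dy=+7->C; (4,7):dx=-3,dy=-1->C
  (4,8):dx=+1,dy=+2->C; (4,9):dx=-6,dy=-8->C; (5,6):dx=+8,dy=+10->C; (5,7):dx=+2,dy=+2->C
  (5,8):dx=+6,dy=+5->C; (5,9):dx=-1,dy=-5->C; (6,7):dx=-6,dy=-8->C; (6,8):dx=-2,dy=-5->C
  (6,9):dx=-9,dy=-15->C; (7,8):dx=+4,dy=+3->C; (7,9):dx=-3,dy=-7->C; (8,9):dx=-7,dy=-10->C
Step 2: C = 35, D = 1, total pairs = 36.
Step 3: tau = (C - D)/(n(n-1)/2) = (35 - 1)/36 = 0.944444.
Step 4: Exact two-sided p-value (enumerate n! = 362880 permutations of y under H0): p = 0.000050.
Step 5: alpha = 0.1. reject H0.

tau_b = 0.9444 (C=35, D=1), p = 0.000050, reject H0.


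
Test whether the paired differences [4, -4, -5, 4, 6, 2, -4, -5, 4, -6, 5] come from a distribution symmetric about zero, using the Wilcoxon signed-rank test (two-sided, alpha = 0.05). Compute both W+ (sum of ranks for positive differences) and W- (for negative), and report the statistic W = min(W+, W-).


Step 1: Drop any zero differences (none here) and take |d_i|.
|d| = [4, 4, 5, 4, 6, 2, 4, 5, 4, 6, 5]
Step 2: Midrank |d_i| (ties get averaged ranks).
ranks: |4|->4, |4|->4, |5|->8, |4|->4, |6|->10.5, |2|->1, |4|->4, |5|->8, |4|->4, |6|->10.5, |5|->8
Step 3: Attach original signs; sum ranks with positive sign and with negative sign.
W+ = 4 + 4 + 10.5 + 1 + 4 + 8 = 31.5
W- = 4 + 8 + 4 + 8 + 10.5 = 34.5
(Check: W+ + W- = 66 should equal n(n+1)/2 = 66.)
Step 4: Test statistic W = min(W+, W-) = 31.5.
Step 5: Ties in |d|, so use the tie-corrected normal approximation.
        E[W] = n(n+1)/4 = 11*12/4 = 33.
        Tie groups: |d|=4 (t=5), |d|=5 (t=3), |d|=6 (t=2); sum(t^3 - t) = 150.
        Var[W] = n(n+1)(2n+1)/24 - sum(t^3-t)/48 = 3036/24 - 150/48 = 123.375.
        z = (W - E[W]) / sqrt(Var[W]) = (31.5 - 33) / 11.1074 = -0.1350.
        Two-sided p = 2*Phi(z) = 0.892577.
Step 6: alpha = 0.05. fail to reject H0.

W+ = 31.5, W- = 34.5, W = min = 31.5, p = 0.892577, fail to reject H0.


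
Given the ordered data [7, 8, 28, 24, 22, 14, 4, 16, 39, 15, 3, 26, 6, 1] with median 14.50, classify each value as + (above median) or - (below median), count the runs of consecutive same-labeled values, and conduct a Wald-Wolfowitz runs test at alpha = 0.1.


Step 1: Compute median = 14.50; label A = above, B = below.
Labels in order: BBAAABBAAABABB  (n_A = 7, n_B = 7)
Step 2: Count runs R = 7.
Step 3: Under H0 (random ordering), E[R] = 2*n_A*n_B/(n_A+n_B) + 1 = 2*7*7/14 + 1 = 8.0000.
        Var[R] = 2*n_A*n_B*(2*n_A*n_B - n_A - n_B) / ((n_A+n_B)^2 * (n_A+n_B-1)) = 8232/2548 = 3.2308.
        SD[R] = 1.7974.
Step 4: Continuity-corrected z = (R + 0.5 - E[R]) / SD[R] = (7 + 0.5 - 8.0000) / 1.7974 = -0.2782.
Step 5: Two-sided p-value via normal approximation = 2*(1 - Phi(|z|)) = 0.780879.
Step 6: alpha = 0.1. fail to reject H0.

R = 7, z = -0.2782, p = 0.780879, fail to reject H0.


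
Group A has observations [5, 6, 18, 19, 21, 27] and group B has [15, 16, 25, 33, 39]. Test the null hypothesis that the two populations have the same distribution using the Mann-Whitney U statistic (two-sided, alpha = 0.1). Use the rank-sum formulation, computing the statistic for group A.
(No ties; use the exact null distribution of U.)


Step 1: Combine and sort all 11 observations; assign midranks.
sorted (value, group): (5,X), (6,X), (15,Y), (16,Y), (18,X), (19,X), (21,X), (25,Y), (27,X), (33,Y), (39,Y)
ranks: 5->1, 6->2, 15->3, 16->4, 18->5, 19->6, 21->7, 25->8, 27->9, 33->10, 39->11
Step 2: Rank sum for X: R1 = 1 + 2 + 5 + 6 + 7 + 9 = 30.
Step 3: U_X = R1 - n1(n1+1)/2 = 30 - 6*7/2 = 30 - 21 = 9.
       U_Y = n1*n2 - U_X = 30 - 9 = 21.
Step 4: No ties, so the exact null distribution of U (based on enumerating the C(11,6) = 462 equally likely rank assignments) gives the two-sided p-value.
Step 5: p-value = 0.329004; compare to alpha = 0.1. fail to reject H0.

U_X = 9, p = 0.329004, fail to reject H0 at alpha = 0.1.


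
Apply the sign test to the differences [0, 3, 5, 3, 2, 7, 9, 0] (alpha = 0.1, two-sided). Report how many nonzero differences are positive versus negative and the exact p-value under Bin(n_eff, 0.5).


Step 1: Discard zero differences. Original n = 8; n_eff = number of nonzero differences = 6.
Nonzero differences (with sign): +3, +5, +3, +2, +7, +9
Step 2: Count signs: positive = 6, negative = 0.
Step 3: Under H0: P(positive) = 0.5, so the number of positives S ~ Bin(6, 0.5).
Step 4: Two-sided exact p-value = sum of Bin(6,0.5) probabilities at or below the observed probability = 0.031250.
Step 5: alpha = 0.1. reject H0.

n_eff = 6, pos = 6, neg = 0, p = 0.031250, reject H0.


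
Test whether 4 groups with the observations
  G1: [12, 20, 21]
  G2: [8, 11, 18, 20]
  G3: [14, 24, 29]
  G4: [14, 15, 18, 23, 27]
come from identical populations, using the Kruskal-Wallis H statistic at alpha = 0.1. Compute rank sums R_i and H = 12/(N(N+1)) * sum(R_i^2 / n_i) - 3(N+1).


Step 1: Combine all N = 15 observations and assign midranks.
sorted (value, group, rank): (8,G2,1), (11,G2,2), (12,G1,3), (14,G3,4.5), (14,G4,4.5), (15,G4,6), (18,G2,7.5), (18,G4,7.5), (20,G1,9.5), (20,G2,9.5), (21,G1,11), (23,G4,12), (24,G3,13), (27,G4,14), (29,G3,15)
Step 2: Sum ranks within each group.
R_1 = 23.5 (n_1 = 3)
R_2 = 20 (n_2 = 4)
R_3 = 32.5 (n_3 = 3)
R_4 = 44 (n_4 = 5)
Step 3: H = 12/(N(N+1)) * sum(R_i^2/n_i) - 3(N+1)
     = 12/(15*16) * (23.5^2/3 + 20^2/4 + 32.5^2/3 + 44^2/5) - 3*16
     = 0.050000 * 1023.37 - 48
     = 3.168333.
Step 4: Ties present; correction factor C = 1 - 18/(15^3 - 15) = 0.994643. Corrected H = 3.168333 / 0.994643 = 3.185398.
Step 5: Under H0, H ~ chi^2(3); p-value = 0.363914.
Step 6: alpha = 0.1. fail to reject H0.

H = 3.1854, df = 3, p = 0.363914, fail to reject H0.


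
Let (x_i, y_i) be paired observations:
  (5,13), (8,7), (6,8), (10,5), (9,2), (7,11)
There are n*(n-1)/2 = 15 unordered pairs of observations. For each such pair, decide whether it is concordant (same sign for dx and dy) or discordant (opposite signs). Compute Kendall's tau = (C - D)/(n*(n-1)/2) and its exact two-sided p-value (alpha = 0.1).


Step 1: Enumerate the 15 unordered pairs (i,j) with i<j and classify each by sign(x_j-x_i) * sign(y_j-y_i).
  (1,2):dx=+3,dy=-6->D; (1,3):dx=+1,dy=-5->D; (1,4):dx=+5,dy=-8->D; (1,5):dx=+4,dy=-11->D
  (1,6):dx=+2,dy=-2->D; (2,3):dx=-2,dy=+1->D; (2,4):dx=+2,dy=-2->D; (2,5):dx=+1,dy=-5->D
  (2,6):dx=-1,dy=+4->D; (3,4):dx=+4,dy=-3->D; (3,5):dx=+3,dy=-6->D; (3,6):dx=+1,dy=+3->C
  (4,5):dx=-1,dy=-3->C; (4,6):dx=-3,dy=+6->D; (5,6):dx=-2,dy=+9->D
Step 2: C = 2, D = 13, total pairs = 15.
Step 3: tau = (C - D)/(n(n-1)/2) = (2 - 13)/15 = -0.733333.
Step 4: Exact two-sided p-value (enumerate n! = 720 permutations of y under H0): p = 0.055556.
Step 5: alpha = 0.1. reject H0.

tau_b = -0.7333 (C=2, D=13), p = 0.055556, reject H0.


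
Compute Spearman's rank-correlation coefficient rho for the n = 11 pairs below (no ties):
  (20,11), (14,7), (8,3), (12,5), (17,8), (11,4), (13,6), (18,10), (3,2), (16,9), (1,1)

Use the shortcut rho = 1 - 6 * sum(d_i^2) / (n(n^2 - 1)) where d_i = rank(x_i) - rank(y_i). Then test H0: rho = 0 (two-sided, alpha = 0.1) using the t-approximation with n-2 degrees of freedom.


Step 1: Rank x and y separately (midranks; no ties here).
rank(x): 20->11, 14->7, 8->3, 12->5, 17->9, 11->4, 13->6, 18->10, 3->2, 16->8, 1->1
rank(y): 11->11, 7->7, 3->3, 5->5, 8->8, 4->4, 6->6, 10->10, 2->2, 9->9, 1->1
Step 2: d_i = R_x(i) - R_y(i); compute d_i^2.
  (11-11)^2=0, (7-7)^2=0, (3-3)^2=0, (5-5)^2=0, (9-8)^2=1, (4-4)^2=0, (6-6)^2=0, (10-10)^2=0, (2-2)^2=0, (8-9)^2=1, (1-1)^2=0
sum(d^2) = 2.
Step 3: rho = 1 - 6*2 / (11*(11^2 - 1)) = 1 - 12/1320 = 0.990909.
Step 4: Under H0, t = rho * sqrt((n-2)/(1-rho^2)) = 22.0966 ~ t(9).
Step 5: Two-sided p-value from the t-distribution with 9 df = 0.000000.
Step 6: alpha = 0.1. reject H0.

rho = 0.9909, p = 0.000000, reject H0 at alpha = 0.1.


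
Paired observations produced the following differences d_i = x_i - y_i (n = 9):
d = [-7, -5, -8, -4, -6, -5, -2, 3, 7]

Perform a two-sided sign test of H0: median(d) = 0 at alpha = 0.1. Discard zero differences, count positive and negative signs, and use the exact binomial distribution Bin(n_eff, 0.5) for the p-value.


Step 1: Discard zero differences. Original n = 9; n_eff = number of nonzero differences = 9.
Nonzero differences (with sign): -7, -5, -8, -4, -6, -5, -2, +3, +7
Step 2: Count signs: positive = 2, negative = 7.
Step 3: Under H0: P(positive) = 0.5, so the number of positives S ~ Bin(9, 0.5).
Step 4: Two-sided exact p-value = sum of Bin(9,0.5) probabilities at or below the observed probability = 0.179688.
Step 5: alpha = 0.1. fail to reject H0.

n_eff = 9, pos = 2, neg = 7, p = 0.179688, fail to reject H0.


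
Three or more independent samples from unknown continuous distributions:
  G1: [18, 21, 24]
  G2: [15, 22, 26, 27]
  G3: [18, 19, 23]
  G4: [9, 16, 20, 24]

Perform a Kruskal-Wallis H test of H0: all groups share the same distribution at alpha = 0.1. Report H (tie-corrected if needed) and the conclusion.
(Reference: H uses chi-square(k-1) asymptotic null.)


Step 1: Combine all N = 14 observations and assign midranks.
sorted (value, group, rank): (9,G4,1), (15,G2,2), (16,G4,3), (18,G1,4.5), (18,G3,4.5), (19,G3,6), (20,G4,7), (21,G1,8), (22,G2,9), (23,G3,10), (24,G1,11.5), (24,G4,11.5), (26,G2,13), (27,G2,14)
Step 2: Sum ranks within each group.
R_1 = 24 (n_1 = 3)
R_2 = 38 (n_2 = 4)
R_3 = 20.5 (n_3 = 3)
R_4 = 22.5 (n_4 = 4)
Step 3: H = 12/(N(N+1)) * sum(R_i^2/n_i) - 3(N+1)
     = 12/(14*15) * (24^2/3 + 38^2/4 + 20.5^2/3 + 22.5^2/4) - 3*15
     = 0.057143 * 819.646 - 45
     = 1.836905.
Step 4: Ties present; correction factor C = 1 - 12/(14^3 - 14) = 0.995604. Corrected H = 1.836905 / 0.995604 = 1.845015.
Step 5: Under H0, H ~ chi^2(3); p-value = 0.605189.
Step 6: alpha = 0.1. fail to reject H0.

H = 1.8450, df = 3, p = 0.605189, fail to reject H0.


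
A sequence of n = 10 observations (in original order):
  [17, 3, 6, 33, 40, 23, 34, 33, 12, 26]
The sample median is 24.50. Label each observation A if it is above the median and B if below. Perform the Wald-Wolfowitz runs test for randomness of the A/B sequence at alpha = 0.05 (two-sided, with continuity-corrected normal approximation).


Step 1: Compute median = 24.50; label A = above, B = below.
Labels in order: BBBAABAABA  (n_A = 5, n_B = 5)
Step 2: Count runs R = 6.
Step 3: Under H0 (random ordering), E[R] = 2*n_A*n_B/(n_A+n_B) + 1 = 2*5*5/10 + 1 = 6.0000.
        Var[R] = 2*n_A*n_B*(2*n_A*n_B - n_A - n_B) / ((n_A+n_B)^2 * (n_A+n_B-1)) = 2000/900 = 2.2222.
        SD[R] = 1.4907.
Step 4: R = E[R], so z = 0 with no continuity correction.
Step 5: Two-sided p-value via normal approximation = 2*(1 - Phi(|z|)) = 1.000000.
Step 6: alpha = 0.05. fail to reject H0.

R = 6, z = 0.0000, p = 1.000000, fail to reject H0.


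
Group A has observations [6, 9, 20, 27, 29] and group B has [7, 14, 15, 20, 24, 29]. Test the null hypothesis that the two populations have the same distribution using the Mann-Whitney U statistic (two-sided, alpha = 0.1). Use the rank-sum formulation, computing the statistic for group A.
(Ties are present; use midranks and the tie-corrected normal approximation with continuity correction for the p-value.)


Step 1: Combine and sort all 11 observations; assign midranks.
sorted (value, group): (6,X), (7,Y), (9,X), (14,Y), (15,Y), (20,X), (20,Y), (24,Y), (27,X), (29,X), (29,Y)
ranks: 6->1, 7->2, 9->3, 14->4, 15->5, 20->6.5, 20->6.5, 24->8, 27->9, 29->10.5, 29->10.5
Step 2: Rank sum for X: R1 = 1 + 3 + 6.5 + 9 + 10.5 = 30.
Step 3: U_X = R1 - n1(n1+1)/2 = 30 - 5*6/2 = 30 - 15 = 15.
       U_Y = n1*n2 - U_X = 30 - 15 = 15.
Step 4: Ties are present, so use the tie-corrected normal approximation (with continuity correction) for the p-value.
Step 5: p-value = 1.000000; compare to alpha = 0.1. fail to reject H0.

U_X = 15, p = 1.000000, fail to reject H0 at alpha = 0.1.


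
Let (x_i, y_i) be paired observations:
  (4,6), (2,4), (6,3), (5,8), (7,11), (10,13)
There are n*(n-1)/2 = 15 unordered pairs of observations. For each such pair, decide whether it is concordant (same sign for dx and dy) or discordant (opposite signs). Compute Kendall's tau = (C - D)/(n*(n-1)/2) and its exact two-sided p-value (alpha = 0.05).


Step 1: Enumerate the 15 unordered pairs (i,j) with i<j and classify each by sign(x_j-x_i) * sign(y_j-y_i).
  (1,2):dx=-2,dy=-2->C; (1,3):dx=+2,dy=-3->D; (1,4):dx=+1,dy=+2->C; (1,5):dx=+3,dy=+5->C
  (1,6):dx=+6,dy=+7->C; (2,3):dx=+4,dy=-1->D; (2,4):dx=+3,dy=+4->C; (2,5):dx=+5,dy=+7->C
  (2,6):dx=+8,dy=+9->C; (3,4):dx=-1,dy=+5->D; (3,5):dx=+1,dy=+8->C; (3,6):dx=+4,dy=+10->C
  (4,5):dx=+2,dy=+3->C; (4,6):dx=+5,dy=+5->C; (5,6):dx=+3,dy=+2->C
Step 2: C = 12, D = 3, total pairs = 15.
Step 3: tau = (C - D)/(n(n-1)/2) = (12 - 3)/15 = 0.600000.
Step 4: Exact two-sided p-value (enumerate n! = 720 permutations of y under H0): p = 0.136111.
Step 5: alpha = 0.05. fail to reject H0.

tau_b = 0.6000 (C=12, D=3), p = 0.136111, fail to reject H0.


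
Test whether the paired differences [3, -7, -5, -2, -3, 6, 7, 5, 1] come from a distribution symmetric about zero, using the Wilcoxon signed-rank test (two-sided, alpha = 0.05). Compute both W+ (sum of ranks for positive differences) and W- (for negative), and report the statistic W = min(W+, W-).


Step 1: Drop any zero differences (none here) and take |d_i|.
|d| = [3, 7, 5, 2, 3, 6, 7, 5, 1]
Step 2: Midrank |d_i| (ties get averaged ranks).
ranks: |3|->3.5, |7|->8.5, |5|->5.5, |2|->2, |3|->3.5, |6|->7, |7|->8.5, |5|->5.5, |1|->1
Step 3: Attach original signs; sum ranks with positive sign and with negative sign.
W+ = 3.5 + 7 + 8.5 + 5.5 + 1 = 25.5
W- = 8.5 + 5.5 + 2 + 3.5 = 19.5
(Check: W+ + W- = 45 should equal n(n+1)/2 = 45.)
Step 4: Test statistic W = min(W+, W-) = 19.5.
Step 5: Ties in |d|, so use the tie-corrected normal approximation.
        E[W] = n(n+1)/4 = 9*10/4 = 22.5.
        Tie groups: |d|=3 (t=2), |d|=5 (t=2), |d|=7 (t=2); sum(t^3 - t) = 18.
        Var[W] = n(n+1)(2n+1)/24 - sum(t^3-t)/48 = 1710/24 - 18/48 = 70.875.
        z = (W - E[W]) / sqrt(Var[W]) = (19.5 - 22.5) / 8.4187 = -0.3563.
        Two-sided p = 2*Phi(z) = 0.721580.
Step 6: alpha = 0.05. fail to reject H0.

W+ = 25.5, W- = 19.5, W = min = 19.5, p = 0.721580, fail to reject H0.


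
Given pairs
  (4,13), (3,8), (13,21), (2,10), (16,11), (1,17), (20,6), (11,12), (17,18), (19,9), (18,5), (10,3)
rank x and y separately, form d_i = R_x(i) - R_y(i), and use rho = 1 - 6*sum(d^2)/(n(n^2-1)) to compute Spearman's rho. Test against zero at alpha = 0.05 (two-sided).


Step 1: Rank x and y separately (midranks; no ties here).
rank(x): 4->4, 3->3, 13->7, 2->2, 16->8, 1->1, 20->12, 11->6, 17->9, 19->11, 18->10, 10->5
rank(y): 13->9, 8->4, 21->12, 10->6, 11->7, 17->10, 6->3, 12->8, 18->11, 9->5, 5->2, 3->1
Step 2: d_i = R_x(i) - R_y(i); compute d_i^2.
  (4-9)^2=25, (3-4)^2=1, (7-12)^2=25, (2-6)^2=16, (8-7)^2=1, (1-10)^2=81, (12-3)^2=81, (6-8)^2=4, (9-11)^2=4, (11-5)^2=36, (10-2)^2=64, (5-1)^2=16
sum(d^2) = 354.
Step 3: rho = 1 - 6*354 / (12*(12^2 - 1)) = 1 - 2124/1716 = -0.237762.
Step 4: Under H0, t = rho * sqrt((n-2)/(1-rho^2)) = -0.7741 ~ t(10).
Step 5: Two-sided p-value from the t-distribution with 10 df = 0.456801.
Step 6: alpha = 0.05. fail to reject H0.

rho = -0.2378, p = 0.456801, fail to reject H0 at alpha = 0.05.


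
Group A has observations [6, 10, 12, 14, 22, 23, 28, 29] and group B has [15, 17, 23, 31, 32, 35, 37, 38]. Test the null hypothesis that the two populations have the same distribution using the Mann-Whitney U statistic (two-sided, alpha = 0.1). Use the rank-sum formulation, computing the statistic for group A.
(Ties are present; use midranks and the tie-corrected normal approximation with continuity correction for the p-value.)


Step 1: Combine and sort all 16 observations; assign midranks.
sorted (value, group): (6,X), (10,X), (12,X), (14,X), (15,Y), (17,Y), (22,X), (23,X), (23,Y), (28,X), (29,X), (31,Y), (32,Y), (35,Y), (37,Y), (38,Y)
ranks: 6->1, 10->2, 12->3, 14->4, 15->5, 17->6, 22->7, 23->8.5, 23->8.5, 28->10, 29->11, 31->12, 32->13, 35->14, 37->15, 38->16
Step 2: Rank sum for X: R1 = 1 + 2 + 3 + 4 + 7 + 8.5 + 10 + 11 = 46.5.
Step 3: U_X = R1 - n1(n1+1)/2 = 46.5 - 8*9/2 = 46.5 - 36 = 10.5.
       U_Y = n1*n2 - U_X = 64 - 10.5 = 53.5.
Step 4: Ties are present, so use the tie-corrected normal approximation (with continuity correction) for the p-value.
Step 5: p-value = 0.027310; compare to alpha = 0.1. reject H0.

U_X = 10.5, p = 0.027310, reject H0 at alpha = 0.1.


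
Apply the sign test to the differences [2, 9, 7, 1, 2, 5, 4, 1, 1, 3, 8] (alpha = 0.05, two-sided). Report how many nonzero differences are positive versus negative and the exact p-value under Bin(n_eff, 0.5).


Step 1: Discard zero differences. Original n = 11; n_eff = number of nonzero differences = 11.
Nonzero differences (with sign): +2, +9, +7, +1, +2, +5, +4, +1, +1, +3, +8
Step 2: Count signs: positive = 11, negative = 0.
Step 3: Under H0: P(positive) = 0.5, so the number of positives S ~ Bin(11, 0.5).
Step 4: Two-sided exact p-value = sum of Bin(11,0.5) probabilities at or below the observed probability = 0.000977.
Step 5: alpha = 0.05. reject H0.

n_eff = 11, pos = 11, neg = 0, p = 0.000977, reject H0.


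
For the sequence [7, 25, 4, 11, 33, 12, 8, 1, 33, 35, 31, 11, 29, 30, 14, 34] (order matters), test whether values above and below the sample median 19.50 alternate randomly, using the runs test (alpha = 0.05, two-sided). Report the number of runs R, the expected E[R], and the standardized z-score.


Step 1: Compute median = 19.50; label A = above, B = below.
Labels in order: BABBABBBAAABAABA  (n_A = 8, n_B = 8)
Step 2: Count runs R = 10.
Step 3: Under H0 (random ordering), E[R] = 2*n_A*n_B/(n_A+n_B) + 1 = 2*8*8/16 + 1 = 9.0000.
        Var[R] = 2*n_A*n_B*(2*n_A*n_B - n_A - n_B) / ((n_A+n_B)^2 * (n_A+n_B-1)) = 14336/3840 = 3.7333.
        SD[R] = 1.9322.
Step 4: Continuity-corrected z = (R - 0.5 - E[R]) / SD[R] = (10 - 0.5 - 9.0000) / 1.9322 = 0.2588.
Step 5: Two-sided p-value via normal approximation = 2*(1 - Phi(|z|)) = 0.795809.
Step 6: alpha = 0.05. fail to reject H0.

R = 10, z = 0.2588, p = 0.795809, fail to reject H0.


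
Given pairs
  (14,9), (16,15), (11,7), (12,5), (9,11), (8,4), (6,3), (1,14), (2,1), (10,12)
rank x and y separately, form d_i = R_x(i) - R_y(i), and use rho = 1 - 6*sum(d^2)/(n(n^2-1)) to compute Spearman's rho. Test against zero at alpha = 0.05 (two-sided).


Step 1: Rank x and y separately (midranks; no ties here).
rank(x): 14->9, 16->10, 11->7, 12->8, 9->5, 8->4, 6->3, 1->1, 2->2, 10->6
rank(y): 9->6, 15->10, 7->5, 5->4, 11->7, 4->3, 3->2, 14->9, 1->1, 12->8
Step 2: d_i = R_x(i) - R_y(i); compute d_i^2.
  (9-6)^2=9, (10-10)^2=0, (7-5)^2=4, (8-4)^2=16, (5-7)^2=4, (4-3)^2=1, (3-2)^2=1, (1-9)^2=64, (2-1)^2=1, (6-8)^2=4
sum(d^2) = 104.
Step 3: rho = 1 - 6*104 / (10*(10^2 - 1)) = 1 - 624/990 = 0.369697.
Step 4: Under H0, t = rho * sqrt((n-2)/(1-rho^2)) = 1.1254 ~ t(8).
Step 5: Two-sided p-value from the t-distribution with 8 df = 0.293050.
Step 6: alpha = 0.05. fail to reject H0.

rho = 0.3697, p = 0.293050, fail to reject H0 at alpha = 0.05.


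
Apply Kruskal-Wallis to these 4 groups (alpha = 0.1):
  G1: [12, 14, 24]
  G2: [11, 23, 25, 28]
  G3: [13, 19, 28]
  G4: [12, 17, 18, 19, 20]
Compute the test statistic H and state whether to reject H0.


Step 1: Combine all N = 15 observations and assign midranks.
sorted (value, group, rank): (11,G2,1), (12,G1,2.5), (12,G4,2.5), (13,G3,4), (14,G1,5), (17,G4,6), (18,G4,7), (19,G3,8.5), (19,G4,8.5), (20,G4,10), (23,G2,11), (24,G1,12), (25,G2,13), (28,G2,14.5), (28,G3,14.5)
Step 2: Sum ranks within each group.
R_1 = 19.5 (n_1 = 3)
R_2 = 39.5 (n_2 = 4)
R_3 = 27 (n_3 = 3)
R_4 = 34 (n_4 = 5)
Step 3: H = 12/(N(N+1)) * sum(R_i^2/n_i) - 3(N+1)
     = 12/(15*16) * (19.5^2/3 + 39.5^2/4 + 27^2/3 + 34^2/5) - 3*16
     = 0.050000 * 991.013 - 48
     = 1.550625.
Step 4: Ties present; correction factor C = 1 - 18/(15^3 - 15) = 0.994643. Corrected H = 1.550625 / 0.994643 = 1.558977.
Step 5: Under H0, H ~ chi^2(3); p-value = 0.668727.
Step 6: alpha = 0.1. fail to reject H0.

H = 1.5590, df = 3, p = 0.668727, fail to reject H0.


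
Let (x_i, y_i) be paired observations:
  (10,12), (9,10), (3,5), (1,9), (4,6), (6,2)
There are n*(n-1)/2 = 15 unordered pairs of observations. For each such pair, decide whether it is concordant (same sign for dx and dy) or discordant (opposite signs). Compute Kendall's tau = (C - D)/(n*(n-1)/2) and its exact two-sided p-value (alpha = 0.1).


Step 1: Enumerate the 15 unordered pairs (i,j) with i<j and classify each by sign(x_j-x_i) * sign(y_j-y_i).
  (1,2):dx=-1,dy=-2->C; (1,3):dx=-7,dy=-7->C; (1,4):dx=-9,dy=-3->C; (1,5):dx=-6,dy=-6->C
  (1,6):dx=-4,dy=-10->C; (2,3):dx=-6,dy=-5->C; (2,4):dx=-8,dy=-1->C; (2,5):dx=-5,dy=-4->C
  (2,6):dx=-3,dy=-8->C; (3,4):dx=-2,dy=+4->D; (3,5):dx=+1,dy=+1->C; (3,6):dx=+3,dy=-3->D
  (4,5):dx=+3,dy=-3->D; (4,6):dx=+5,dy=-7->D; (5,6):dx=+2,dy=-4->D
Step 2: C = 10, D = 5, total pairs = 15.
Step 3: tau = (C - D)/(n(n-1)/2) = (10 - 5)/15 = 0.333333.
Step 4: Exact two-sided p-value (enumerate n! = 720 permutations of y under H0): p = 0.469444.
Step 5: alpha = 0.1. fail to reject H0.

tau_b = 0.3333 (C=10, D=5), p = 0.469444, fail to reject H0.


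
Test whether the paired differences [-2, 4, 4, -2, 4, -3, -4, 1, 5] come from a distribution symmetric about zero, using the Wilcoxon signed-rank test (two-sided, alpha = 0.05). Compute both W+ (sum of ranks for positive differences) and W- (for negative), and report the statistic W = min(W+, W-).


Step 1: Drop any zero differences (none here) and take |d_i|.
|d| = [2, 4, 4, 2, 4, 3, 4, 1, 5]
Step 2: Midrank |d_i| (ties get averaged ranks).
ranks: |2|->2.5, |4|->6.5, |4|->6.5, |2|->2.5, |4|->6.5, |3|->4, |4|->6.5, |1|->1, |5|->9
Step 3: Attach original signs; sum ranks with positive sign and with negative sign.
W+ = 6.5 + 6.5 + 6.5 + 1 + 9 = 29.5
W- = 2.5 + 2.5 + 4 + 6.5 = 15.5
(Check: W+ + W- = 45 should equal n(n+1)/2 = 45.)
Step 4: Test statistic W = min(W+, W-) = 15.5.
Step 5: Ties in |d|, so use the tie-corrected normal approximation.
        E[W] = n(n+1)/4 = 9*10/4 = 22.5.
        Tie groups: |d|=2 (t=2), |d|=4 (t=4); sum(t^3 - t) = 66.
        Var[W] = n(n+1)(2n+1)/24 - sum(t^3-t)/48 = 1710/24 - 66/48 = 69.875.
        z = (W - E[W]) / sqrt(Var[W]) = (15.5 - 22.5) / 8.3591 = -0.8374.
        Two-sided p = 2*Phi(z) = 0.402363.
Step 6: alpha = 0.05. fail to reject H0.

W+ = 29.5, W- = 15.5, W = min = 15.5, p = 0.402363, fail to reject H0.


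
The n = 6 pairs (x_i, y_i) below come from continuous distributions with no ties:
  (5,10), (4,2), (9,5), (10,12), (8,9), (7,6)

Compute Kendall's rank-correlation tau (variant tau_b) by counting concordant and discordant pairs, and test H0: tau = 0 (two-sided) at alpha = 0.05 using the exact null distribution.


Step 1: Enumerate the 15 unordered pairs (i,j) with i<j and classify each by sign(x_j-x_i) * sign(y_j-y_i).
  (1,2):dx=-1,dy=-8->C; (1,3):dx=+4,dy=-5->D; (1,4):dx=+5,dy=+2->C; (1,5):dx=+3,dy=-1->D
  (1,6):dx=+2,dy=-4->D; (2,3):dx=+5,dy=+3->C; (2,4):dx=+6,dy=+10->C; (2,5):dx=+4,dy=+7->C
  (2,6):dx=+3,dy=+4->C; (3,4):dx=+1,dy=+7->C; (3,5):dx=-1,dy=+4->D; (3,6):dx=-2,dy=+1->D
  (4,5):dx=-2,dy=-3->C; (4,6):dx=-3,dy=-6->C; (5,6):dx=-1,dy=-3->C
Step 2: C = 10, D = 5, total pairs = 15.
Step 3: tau = (C - D)/(n(n-1)/2) = (10 - 5)/15 = 0.333333.
Step 4: Exact two-sided p-value (enumerate n! = 720 permutations of y under H0): p = 0.469444.
Step 5: alpha = 0.05. fail to reject H0.

tau_b = 0.3333 (C=10, D=5), p = 0.469444, fail to reject H0.


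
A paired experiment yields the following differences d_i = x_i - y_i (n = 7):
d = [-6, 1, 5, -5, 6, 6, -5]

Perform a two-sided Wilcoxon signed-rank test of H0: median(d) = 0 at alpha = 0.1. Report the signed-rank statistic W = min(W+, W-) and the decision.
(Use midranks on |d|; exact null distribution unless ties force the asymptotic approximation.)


Step 1: Drop any zero differences (none here) and take |d_i|.
|d| = [6, 1, 5, 5, 6, 6, 5]
Step 2: Midrank |d_i| (ties get averaged ranks).
ranks: |6|->6, |1|->1, |5|->3, |5|->3, |6|->6, |6|->6, |5|->3
Step 3: Attach original signs; sum ranks with positive sign and with negative sign.
W+ = 1 + 3 + 6 + 6 = 16
W- = 6 + 3 + 3 = 12
(Check: W+ + W- = 28 should equal n(n+1)/2 = 28.)
Step 4: Test statistic W = min(W+, W-) = 12.
Step 5: Ties in |d|, so use the tie-corrected normal approximation.
        E[W] = n(n+1)/4 = 7*8/4 = 14.
        Tie groups: |d|=5 (t=3), |d|=6 (t=3); sum(t^3 - t) = 48.
        Var[W] = n(n+1)(2n+1)/24 - sum(t^3-t)/48 = 840/24 - 48/48 = 34.
        z = (W - E[W]) / sqrt(Var[W]) = (12 - 14) / 5.8310 = -0.3430.
        Two-sided p = 2*Phi(z) = 0.731601.
Step 6: alpha = 0.1. fail to reject H0.

W+ = 16, W- = 12, W = min = 12, p = 0.731601, fail to reject H0.


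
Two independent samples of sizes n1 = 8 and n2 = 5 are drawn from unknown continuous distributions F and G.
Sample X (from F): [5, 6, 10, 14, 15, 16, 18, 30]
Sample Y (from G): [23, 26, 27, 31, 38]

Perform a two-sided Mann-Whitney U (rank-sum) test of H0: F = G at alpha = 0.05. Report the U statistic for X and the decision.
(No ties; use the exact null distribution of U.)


Step 1: Combine and sort all 13 observations; assign midranks.
sorted (value, group): (5,X), (6,X), (10,X), (14,X), (15,X), (16,X), (18,X), (23,Y), (26,Y), (27,Y), (30,X), (31,Y), (38,Y)
ranks: 5->1, 6->2, 10->3, 14->4, 15->5, 16->6, 18->7, 23->8, 26->9, 27->10, 30->11, 31->12, 38->13
Step 2: Rank sum for X: R1 = 1 + 2 + 3 + 4 + 5 + 6 + 7 + 11 = 39.
Step 3: U_X = R1 - n1(n1+1)/2 = 39 - 8*9/2 = 39 - 36 = 3.
       U_Y = n1*n2 - U_X = 40 - 3 = 37.
Step 4: No ties, so the exact null distribution of U (based on enumerating the C(13,8) = 1287 equally likely rank assignments) gives the two-sided p-value.
Step 5: p-value = 0.010878; compare to alpha = 0.05. reject H0.

U_X = 3, p = 0.010878, reject H0 at alpha = 0.05.


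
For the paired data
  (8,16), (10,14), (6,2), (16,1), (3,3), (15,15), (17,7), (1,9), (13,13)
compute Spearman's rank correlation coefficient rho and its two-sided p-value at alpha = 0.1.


Step 1: Rank x and y separately (midranks; no ties here).
rank(x): 8->4, 10->5, 6->3, 16->8, 3->2, 15->7, 17->9, 1->1, 13->6
rank(y): 16->9, 14->7, 2->2, 1->1, 3->3, 15->8, 7->4, 9->5, 13->6
Step 2: d_i = R_x(i) - R_y(i); compute d_i^2.
  (4-9)^2=25, (5-7)^2=4, (3-2)^2=1, (8-1)^2=49, (2-3)^2=1, (7-8)^2=1, (9-4)^2=25, (1-5)^2=16, (6-6)^2=0
sum(d^2) = 122.
Step 3: rho = 1 - 6*122 / (9*(9^2 - 1)) = 1 - 732/720 = -0.016667.
Step 4: Under H0, t = rho * sqrt((n-2)/(1-rho^2)) = -0.0441 ~ t(7).
Step 5: Two-sided p-value from the t-distribution with 7 df = 0.966055.
Step 6: alpha = 0.1. fail to reject H0.

rho = -0.0167, p = 0.966055, fail to reject H0 at alpha = 0.1.


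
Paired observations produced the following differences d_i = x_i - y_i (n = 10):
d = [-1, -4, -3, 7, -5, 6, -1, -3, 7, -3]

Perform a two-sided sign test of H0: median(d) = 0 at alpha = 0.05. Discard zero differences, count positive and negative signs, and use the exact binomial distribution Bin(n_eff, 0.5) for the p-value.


Step 1: Discard zero differences. Original n = 10; n_eff = number of nonzero differences = 10.
Nonzero differences (with sign): -1, -4, -3, +7, -5, +6, -1, -3, +7, -3
Step 2: Count signs: positive = 3, negative = 7.
Step 3: Under H0: P(positive) = 0.5, so the number of positives S ~ Bin(10, 0.5).
Step 4: Two-sided exact p-value = sum of Bin(10,0.5) probabilities at or below the observed probability = 0.343750.
Step 5: alpha = 0.05. fail to reject H0.

n_eff = 10, pos = 3, neg = 7, p = 0.343750, fail to reject H0.


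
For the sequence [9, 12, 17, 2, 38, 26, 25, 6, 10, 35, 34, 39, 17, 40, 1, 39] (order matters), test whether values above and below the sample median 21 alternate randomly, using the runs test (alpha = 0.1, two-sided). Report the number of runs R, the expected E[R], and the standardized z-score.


Step 1: Compute median = 21; label A = above, B = below.
Labels in order: BBBBAAABBAAABABA  (n_A = 8, n_B = 8)
Step 2: Count runs R = 8.
Step 3: Under H0 (random ordering), E[R] = 2*n_A*n_B/(n_A+n_B) + 1 = 2*8*8/16 + 1 = 9.0000.
        Var[R] = 2*n_A*n_B*(2*n_A*n_B - n_A - n_B) / ((n_A+n_B)^2 * (n_A+n_B-1)) = 14336/3840 = 3.7333.
        SD[R] = 1.9322.
Step 4: Continuity-corrected z = (R + 0.5 - E[R]) / SD[R] = (8 + 0.5 - 9.0000) / 1.9322 = -0.2588.
Step 5: Two-sided p-value via normal approximation = 2*(1 - Phi(|z|)) = 0.795809.
Step 6: alpha = 0.1. fail to reject H0.

R = 8, z = -0.2588, p = 0.795809, fail to reject H0.


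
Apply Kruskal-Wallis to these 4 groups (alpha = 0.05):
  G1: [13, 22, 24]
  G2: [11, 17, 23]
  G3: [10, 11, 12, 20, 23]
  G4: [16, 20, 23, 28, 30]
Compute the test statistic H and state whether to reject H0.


Step 1: Combine all N = 16 observations and assign midranks.
sorted (value, group, rank): (10,G3,1), (11,G2,2.5), (11,G3,2.5), (12,G3,4), (13,G1,5), (16,G4,6), (17,G2,7), (20,G3,8.5), (20,G4,8.5), (22,G1,10), (23,G2,12), (23,G3,12), (23,G4,12), (24,G1,14), (28,G4,15), (30,G4,16)
Step 2: Sum ranks within each group.
R_1 = 29 (n_1 = 3)
R_2 = 21.5 (n_2 = 3)
R_3 = 28 (n_3 = 5)
R_4 = 57.5 (n_4 = 5)
Step 3: H = 12/(N(N+1)) * sum(R_i^2/n_i) - 3(N+1)
     = 12/(16*17) * (29^2/3 + 21.5^2/3 + 28^2/5 + 57.5^2/5) - 3*17
     = 0.044118 * 1252.47 - 51
     = 4.255882.
Step 4: Ties present; correction factor C = 1 - 36/(16^3 - 16) = 0.991176. Corrected H = 4.255882 / 0.991176 = 4.293769.
Step 5: Under H0, H ~ chi^2(3); p-value = 0.231440.
Step 6: alpha = 0.05. fail to reject H0.

H = 4.2938, df = 3, p = 0.231440, fail to reject H0.


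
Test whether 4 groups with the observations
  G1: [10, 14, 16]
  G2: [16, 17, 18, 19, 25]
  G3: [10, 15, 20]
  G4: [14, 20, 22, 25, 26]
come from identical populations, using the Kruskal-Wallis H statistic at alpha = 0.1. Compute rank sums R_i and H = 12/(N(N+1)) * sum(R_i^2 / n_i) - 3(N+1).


Step 1: Combine all N = 16 observations and assign midranks.
sorted (value, group, rank): (10,G1,1.5), (10,G3,1.5), (14,G1,3.5), (14,G4,3.5), (15,G3,5), (16,G1,6.5), (16,G2,6.5), (17,G2,8), (18,G2,9), (19,G2,10), (20,G3,11.5), (20,G4,11.5), (22,G4,13), (25,G2,14.5), (25,G4,14.5), (26,G4,16)
Step 2: Sum ranks within each group.
R_1 = 11.5 (n_1 = 3)
R_2 = 48 (n_2 = 5)
R_3 = 18 (n_3 = 3)
R_4 = 58.5 (n_4 = 5)
Step 3: H = 12/(N(N+1)) * sum(R_i^2/n_i) - 3(N+1)
     = 12/(16*17) * (11.5^2/3 + 48^2/5 + 18^2/3 + 58.5^2/5) - 3*17
     = 0.044118 * 1297.33 - 51
     = 6.235294.
Step 4: Ties present; correction factor C = 1 - 30/(16^3 - 16) = 0.992647. Corrected H = 6.235294 / 0.992647 = 6.281481.
Step 5: Under H0, H ~ chi^2(3); p-value = 0.098690.
Step 6: alpha = 0.1. reject H0.

H = 6.2815, df = 3, p = 0.098690, reject H0.


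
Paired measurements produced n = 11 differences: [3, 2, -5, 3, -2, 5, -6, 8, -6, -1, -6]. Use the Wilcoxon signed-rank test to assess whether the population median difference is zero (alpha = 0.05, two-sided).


Step 1: Drop any zero differences (none here) and take |d_i|.
|d| = [3, 2, 5, 3, 2, 5, 6, 8, 6, 1, 6]
Step 2: Midrank |d_i| (ties get averaged ranks).
ranks: |3|->4.5, |2|->2.5, |5|->6.5, |3|->4.5, |2|->2.5, |5|->6.5, |6|->9, |8|->11, |6|->9, |1|->1, |6|->9
Step 3: Attach original signs; sum ranks with positive sign and with negative sign.
W+ = 4.5 + 2.5 + 4.5 + 6.5 + 11 = 29
W- = 6.5 + 2.5 + 9 + 9 + 1 + 9 = 37
(Check: W+ + W- = 66 should equal n(n+1)/2 = 66.)
Step 4: Test statistic W = min(W+, W-) = 29.
Step 5: Ties in |d|, so use the tie-corrected normal approximation.
        E[W] = n(n+1)/4 = 11*12/4 = 33.
        Tie groups: |d|=2 (t=2), |d|=3 (t=2), |d|=5 (t=2), |d|=6 (t=3); sum(t^3 - t) = 42.
        Var[W] = n(n+1)(2n+1)/24 - sum(t^3-t)/48 = 3036/24 - 42/48 = 125.625.
        z = (W - E[W]) / sqrt(Var[W]) = (29 - 33) / 11.2083 = -0.3569.
        Two-sided p = 2*Phi(z) = 0.721182.
Step 6: alpha = 0.05. fail to reject H0.

W+ = 29, W- = 37, W = min = 29, p = 0.721182, fail to reject H0.


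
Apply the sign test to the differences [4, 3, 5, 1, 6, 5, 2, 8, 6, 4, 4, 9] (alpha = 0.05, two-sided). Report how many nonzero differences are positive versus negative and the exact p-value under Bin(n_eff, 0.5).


Step 1: Discard zero differences. Original n = 12; n_eff = number of nonzero differences = 12.
Nonzero differences (with sign): +4, +3, +5, +1, +6, +5, +2, +8, +6, +4, +4, +9
Step 2: Count signs: positive = 12, negative = 0.
Step 3: Under H0: P(positive) = 0.5, so the number of positives S ~ Bin(12, 0.5).
Step 4: Two-sided exact p-value = sum of Bin(12,0.5) probabilities at or below the observed probability = 0.000488.
Step 5: alpha = 0.05. reject H0.

n_eff = 12, pos = 12, neg = 0, p = 0.000488, reject H0.


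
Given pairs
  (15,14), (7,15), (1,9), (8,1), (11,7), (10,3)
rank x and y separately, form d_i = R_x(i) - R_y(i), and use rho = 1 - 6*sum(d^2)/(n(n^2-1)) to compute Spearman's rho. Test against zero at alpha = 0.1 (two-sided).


Step 1: Rank x and y separately (midranks; no ties here).
rank(x): 15->6, 7->2, 1->1, 8->3, 11->5, 10->4
rank(y): 14->5, 15->6, 9->4, 1->1, 7->3, 3->2
Step 2: d_i = R_x(i) - R_y(i); compute d_i^2.
  (6-5)^2=1, (2-6)^2=16, (1-4)^2=9, (3-1)^2=4, (5-3)^2=4, (4-2)^2=4
sum(d^2) = 38.
Step 3: rho = 1 - 6*38 / (6*(6^2 - 1)) = 1 - 228/210 = -0.085714.
Step 4: Under H0, t = rho * sqrt((n-2)/(1-rho^2)) = -0.1721 ~ t(4).
Step 5: Two-sided p-value from the t-distribution with 4 df = 0.871743.
Step 6: alpha = 0.1. fail to reject H0.

rho = -0.0857, p = 0.871743, fail to reject H0 at alpha = 0.1.


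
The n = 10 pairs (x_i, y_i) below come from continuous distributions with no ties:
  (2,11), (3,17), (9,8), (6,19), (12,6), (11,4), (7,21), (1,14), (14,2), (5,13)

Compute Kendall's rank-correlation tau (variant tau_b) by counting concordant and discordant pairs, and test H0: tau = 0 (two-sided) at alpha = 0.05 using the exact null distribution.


Step 1: Enumerate the 45 unordered pairs (i,j) with i<j and classify each by sign(x_j-x_i) * sign(y_j-y_i).
  (1,2):dx=+1,dy=+6->C; (1,3):dx=+7,dy=-3->D; (1,4):dx=+4,dy=+8->C; (1,5):dx=+10,dy=-5->D
  (1,6):dx=+9,dy=-7->D; (1,7):dx=+5,dy=+10->C; (1,8):dx=-1,dy=+3->D; (1,9):dx=+12,dy=-9->D
  (1,10):dx=+3,dy=+2->C; (2,3):dx=+6,dy=-9->D; (2,4):dx=+3,dy=+2->C; (2,5):dx=+9,dy=-11->D
  (2,6):dx=+8,dy=-13->D; (2,7):dx=+4,dy=+4->C; (2,8):dx=-2,dy=-3->C; (2,9):dx=+11,dy=-15->D
  (2,10):dx=+2,dy=-4->D; (3,4):dx=-3,dy=+11->D; (3,5):dx=+3,dy=-2->D; (3,6):dx=+2,dy=-4->D
  (3,7):dx=-2,dy=+13->D; (3,8):dx=-8,dy=+6->D; (3,9):dx=+5,dy=-6->D; (3,10):dx=-4,dy=+5->D
  (4,5):dx=+6,dy=-13->D; (4,6):dx=+5,dy=-15->D; (4,7):dx=+1,dy=+2->C; (4,8):dx=-5,dy=-5->C
  (4,9):dx=+8,dy=-17->D; (4,10):dx=-1,dy=-6->C; (5,6):dx=-1,dy=-2->C; (5,7):dx=-5,dy=+15->D
  (5,8):dx=-11,dy=+8->D; (5,9):dx=+2,dy=-4->D; (5,10):dx=-7,dy=+7->D; (6,7):dx=-4,dy=+17->D
  (6,8):dx=-10,dy=+10->D; (6,9):dx=+3,dy=-2->D; (6,10):dx=-6,dy=+9->D; (7,8):dx=-6,dy=-7->C
  (7,9):dx=+7,dy=-19->D; (7,10):dx=-2,dy=-8->C; (8,9):dx=+13,dy=-12->D; (8,10):dx=+4,dy=-1->D
  (9,10):dx=-9,dy=+11->D
Step 2: C = 13, D = 32, total pairs = 45.
Step 3: tau = (C - D)/(n(n-1)/2) = (13 - 32)/45 = -0.422222.
Step 4: Exact two-sided p-value (enumerate n! = 3628800 permutations of y under H0): p = 0.108313.
Step 5: alpha = 0.05. fail to reject H0.

tau_b = -0.4222 (C=13, D=32), p = 0.108313, fail to reject H0.


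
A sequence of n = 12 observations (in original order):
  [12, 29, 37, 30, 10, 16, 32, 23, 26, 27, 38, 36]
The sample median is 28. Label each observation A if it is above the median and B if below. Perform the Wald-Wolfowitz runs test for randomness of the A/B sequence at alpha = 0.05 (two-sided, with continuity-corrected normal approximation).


Step 1: Compute median = 28; label A = above, B = below.
Labels in order: BAAABBABBBAA  (n_A = 6, n_B = 6)
Step 2: Count runs R = 6.
Step 3: Under H0 (random ordering), E[R] = 2*n_A*n_B/(n_A+n_B) + 1 = 2*6*6/12 + 1 = 7.0000.
        Var[R] = 2*n_A*n_B*(2*n_A*n_B - n_A - n_B) / ((n_A+n_B)^2 * (n_A+n_B-1)) = 4320/1584 = 2.7273.
        SD[R] = 1.6514.
Step 4: Continuity-corrected z = (R + 0.5 - E[R]) / SD[R] = (6 + 0.5 - 7.0000) / 1.6514 = -0.3028.
Step 5: Two-sided p-value via normal approximation = 2*(1 - Phi(|z|)) = 0.762069.
Step 6: alpha = 0.05. fail to reject H0.

R = 6, z = -0.3028, p = 0.762069, fail to reject H0.


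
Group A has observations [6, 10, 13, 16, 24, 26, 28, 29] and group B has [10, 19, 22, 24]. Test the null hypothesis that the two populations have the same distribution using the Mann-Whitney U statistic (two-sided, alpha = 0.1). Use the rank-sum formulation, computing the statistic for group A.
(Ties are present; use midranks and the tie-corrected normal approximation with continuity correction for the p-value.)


Step 1: Combine and sort all 12 observations; assign midranks.
sorted (value, group): (6,X), (10,X), (10,Y), (13,X), (16,X), (19,Y), (22,Y), (24,X), (24,Y), (26,X), (28,X), (29,X)
ranks: 6->1, 10->2.5, 10->2.5, 13->4, 16->5, 19->6, 22->7, 24->8.5, 24->8.5, 26->10, 28->11, 29->12
Step 2: Rank sum for X: R1 = 1 + 2.5 + 4 + 5 + 8.5 + 10 + 11 + 12 = 54.
Step 3: U_X = R1 - n1(n1+1)/2 = 54 - 8*9/2 = 54 - 36 = 18.
       U_Y = n1*n2 - U_X = 32 - 18 = 14.
Step 4: Ties are present, so use the tie-corrected normal approximation (with continuity correction) for the p-value.
Step 5: p-value = 0.798215; compare to alpha = 0.1. fail to reject H0.

U_X = 18, p = 0.798215, fail to reject H0 at alpha = 0.1.


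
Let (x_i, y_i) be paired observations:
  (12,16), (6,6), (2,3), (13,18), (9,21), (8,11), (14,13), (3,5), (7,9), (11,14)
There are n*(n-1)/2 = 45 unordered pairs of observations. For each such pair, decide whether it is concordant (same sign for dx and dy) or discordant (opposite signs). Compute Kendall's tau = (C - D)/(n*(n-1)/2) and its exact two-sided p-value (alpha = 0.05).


Step 1: Enumerate the 45 unordered pairs (i,j) with i<j and classify each by sign(x_j-x_i) * sign(y_j-y_i).
  (1,2):dx=-6,dy=-10->C; (1,3):dx=-10,dy=-13->C; (1,4):dx=+1,dy=+2->C; (1,5):dx=-3,dy=+5->D
  (1,6):dx=-4,dy=-5->C; (1,7):dx=+2,dy=-3->D; (1,8):dx=-9,dy=-11->C; (1,9):dx=-5,dy=-7->C
  (1,10):dx=-1,dy=-2->C; (2,3):dx=-4,dy=-3->C; (2,4):dx=+7,dy=+12->C; (2,5):dx=+3,dy=+15->C
  (2,6):dx=+2,dy=+5->C; (2,7):dx=+8,dy=+7->C; (2,8):dx=-3,dy=-1->C; (2,9):dx=+1,dy=+3->C
  (2,10):dx=+5,dy=+8->C; (3,4):dx=+11,dy=+15->C; (3,5):dx=+7,dy=+18->C; (3,6):dx=+6,dy=+8->C
  (3,7):dx=+12,dy=+10->C; (3,8):dx=+1,dy=+2->C; (3,9):dx=+5,dy=+6->C; (3,10):dx=+9,dy=+11->C
  (4,5):dx=-4,dy=+3->D; (4,6):dx=-5,dy=-7->C; (4,7):dx=+1,dy=-5->D; (4,8):dx=-10,dy=-13->C
  (4,9):dx=-6,dy=-9->C; (4,10):dx=-2,dy=-4->C; (5,6):dx=-1,dy=-10->C; (5,7):dx=+5,dy=-8->D
  (5,8):dx=-6,dy=-16->C; (5,9):dx=-2,dy=-12->C; (5,10):dx=+2,dy=-7->D; (6,7):dx=+6,dy=+2->C
  (6,8):dx=-5,dy=-6->C; (6,9):dx=-1,dy=-2->C; (6,10):dx=+3,dy=+3->C; (7,8):dx=-11,dy=-8->C
  (7,9):dx=-7,dy=-4->C; (7,10):dx=-3,dy=+1->D; (8,9):dx=+4,dy=+4->C; (8,10):dx=+8,dy=+9->C
  (9,10):dx=+4,dy=+5->C
Step 2: C = 38, D = 7, total pairs = 45.
Step 3: tau = (C - D)/(n(n-1)/2) = (38 - 7)/45 = 0.688889.
Step 4: Exact two-sided p-value (enumerate n! = 3628800 permutations of y under H0): p = 0.004687.
Step 5: alpha = 0.05. reject H0.

tau_b = 0.6889 (C=38, D=7), p = 0.004687, reject H0.


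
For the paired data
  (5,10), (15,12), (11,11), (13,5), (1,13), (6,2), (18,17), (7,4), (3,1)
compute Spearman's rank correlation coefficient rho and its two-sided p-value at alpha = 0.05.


Step 1: Rank x and y separately (midranks; no ties here).
rank(x): 5->3, 15->8, 11->6, 13->7, 1->1, 6->4, 18->9, 7->5, 3->2
rank(y): 10->5, 12->7, 11->6, 5->4, 13->8, 2->2, 17->9, 4->3, 1->1
Step 2: d_i = R_x(i) - R_y(i); compute d_i^2.
  (3-5)^2=4, (8-7)^2=1, (6-6)^2=0, (7-4)^2=9, (1-8)^2=49, (4-2)^2=4, (9-9)^2=0, (5-3)^2=4, (2-1)^2=1
sum(d^2) = 72.
Step 3: rho = 1 - 6*72 / (9*(9^2 - 1)) = 1 - 432/720 = 0.400000.
Step 4: Under H0, t = rho * sqrt((n-2)/(1-rho^2)) = 1.1547 ~ t(7).
Step 5: Two-sided p-value from the t-distribution with 7 df = 0.286105.
Step 6: alpha = 0.05. fail to reject H0.

rho = 0.4000, p = 0.286105, fail to reject H0 at alpha = 0.05.
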